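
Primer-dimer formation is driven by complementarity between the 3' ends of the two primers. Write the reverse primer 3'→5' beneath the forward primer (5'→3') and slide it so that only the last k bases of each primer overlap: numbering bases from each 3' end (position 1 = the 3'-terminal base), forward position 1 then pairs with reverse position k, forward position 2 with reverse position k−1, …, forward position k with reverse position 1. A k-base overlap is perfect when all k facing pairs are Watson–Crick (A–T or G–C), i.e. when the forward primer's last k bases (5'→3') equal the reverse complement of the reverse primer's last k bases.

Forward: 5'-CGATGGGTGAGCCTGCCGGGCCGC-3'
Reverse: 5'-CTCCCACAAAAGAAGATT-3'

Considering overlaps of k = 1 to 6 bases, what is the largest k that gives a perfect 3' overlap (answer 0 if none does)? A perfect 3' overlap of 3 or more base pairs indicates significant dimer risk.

Last 6 bases (5'→3') — forward …GGCCGC, reverse …AAGATT.
Reverse complement of the reverse primer's last 6 bases: AATCTT; its first k bases are the reverse complement of the reverse primer's last k bases, so a perfect k-base overlap needs the forward primer's last k bases to equal them.
Comparing (forward last k vs required): k=1: C vs A ✗; k=2: GC vs AA ✗; k=3: CGC vs AAT ✗; k=4: CCGC vs AATC ✗; k=5: GCCGC vs AATCT ✗; k=6: GGCCGC vs AATCTT ✗.
No overlap length from 1 to 6 is perfect, so the longest perfect 3' overlap is 0.

Longest perfect overlap: 0 complementary base pairs; below the dimer-risk threshold (threshold 3).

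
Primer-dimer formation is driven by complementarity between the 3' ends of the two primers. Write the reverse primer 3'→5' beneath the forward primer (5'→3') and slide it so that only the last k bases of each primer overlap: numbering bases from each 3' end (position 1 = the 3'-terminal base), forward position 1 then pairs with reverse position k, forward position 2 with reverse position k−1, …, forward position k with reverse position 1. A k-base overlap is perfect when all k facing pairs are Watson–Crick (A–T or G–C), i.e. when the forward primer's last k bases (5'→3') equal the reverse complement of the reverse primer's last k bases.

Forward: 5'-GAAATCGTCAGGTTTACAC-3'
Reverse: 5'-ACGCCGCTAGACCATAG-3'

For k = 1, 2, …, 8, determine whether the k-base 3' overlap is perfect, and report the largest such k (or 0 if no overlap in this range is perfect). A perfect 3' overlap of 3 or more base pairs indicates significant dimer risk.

Last 8 bases (5'→3') — forward …GTTTACAC, reverse …GACCATAG.
Reverse complement of the reverse primer's last 8 bases: CTATGGTC; its first k bases are the reverse complement of the reverse primer's last k bases, so a perfect k-base overlap needs the forward primer's last k bases to equal them.
Comparing (forward last k vs required): k=1: C vs C ✓; k=2: AC vs CT ✗; k=3: CAC vs CTA ✗; k=4: ACAC vs CTAT ✗; k=5: TACAC vs CTATG ✗; k=6: TTACAC vs CTATGG ✗; k=7: TTTACAC vs CTATGGT ✗; k=8: GTTTACAC vs CTATGGTC ✗.
Only k = 1 is perfect, so the longest perfect 3' overlap is 1.

Longest perfect overlap: 1 complementary base pair; below the dimer-risk threshold (threshold 3).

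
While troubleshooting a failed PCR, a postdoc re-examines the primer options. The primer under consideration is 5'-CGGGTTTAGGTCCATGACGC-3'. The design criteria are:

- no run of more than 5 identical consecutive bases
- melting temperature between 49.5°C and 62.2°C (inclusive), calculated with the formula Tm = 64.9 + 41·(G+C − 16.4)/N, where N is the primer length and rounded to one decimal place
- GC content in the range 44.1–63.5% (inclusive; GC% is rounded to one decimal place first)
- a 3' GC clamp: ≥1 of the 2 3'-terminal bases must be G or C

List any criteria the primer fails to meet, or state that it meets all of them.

Meets all criteria.

Base counts: A=3, T=5, G=7, C=5 (length 20).
homopolymer run: longest run = 3 ✓
Tm: Tm = 64.9 + 41·(12 − 16.4)/20 = 55.9°C ✓
GC content: GC 12/20 = 60.0% ✓
GC clamp: 3' end GC has 2 G/C ✓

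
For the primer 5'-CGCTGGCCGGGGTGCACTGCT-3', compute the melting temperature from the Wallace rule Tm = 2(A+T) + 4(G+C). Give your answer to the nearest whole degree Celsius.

Base counts: A=1, T=4, G=9, C=7 (length 21).
Tm = 2·(1+4) + 4·(9+7) = 2·5 + 4·16 = 10 + 64 = 74°C.

74°C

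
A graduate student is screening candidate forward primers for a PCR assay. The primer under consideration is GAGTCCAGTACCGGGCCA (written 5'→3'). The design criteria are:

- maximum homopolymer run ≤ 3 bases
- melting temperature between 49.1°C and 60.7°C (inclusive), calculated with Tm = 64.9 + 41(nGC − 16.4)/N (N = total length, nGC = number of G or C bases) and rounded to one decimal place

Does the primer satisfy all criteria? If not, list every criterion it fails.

Meets all criteria.

Base counts: A=4, T=2, G=6, C=6 (length 18).
homopolymer run: longest run = 3 ✓
Tm: Tm = 64.9 + 41·(12 − 16.4)/18 = 54.9°C ✓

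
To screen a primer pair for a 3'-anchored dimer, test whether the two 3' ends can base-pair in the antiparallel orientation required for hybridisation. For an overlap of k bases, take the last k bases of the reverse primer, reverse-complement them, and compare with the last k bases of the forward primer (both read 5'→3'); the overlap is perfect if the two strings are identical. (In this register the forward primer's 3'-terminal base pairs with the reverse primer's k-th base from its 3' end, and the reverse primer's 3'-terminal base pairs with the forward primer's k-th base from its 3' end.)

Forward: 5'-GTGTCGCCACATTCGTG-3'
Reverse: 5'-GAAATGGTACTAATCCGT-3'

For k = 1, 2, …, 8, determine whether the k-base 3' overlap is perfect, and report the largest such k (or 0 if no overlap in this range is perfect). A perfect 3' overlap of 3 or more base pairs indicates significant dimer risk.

Longest perfect overlap: 0 complementary base pairs; below the dimer-risk threshold (threshold 3).

Last 8 bases (5'→3') — forward …CATTCGTG, reverse …TAATCCGT.
Reverse complement of the reverse primer's last 8 bases: ACGGATTA; its first k bases are the reverse complement of the reverse primer's last k bases, so a perfect k-base overlap needs the forward primer's last k bases to equal them.
Comparing (forward last k vs required): k=1: G vs A ✗; k=2: TG vs AC ✗; k=3: GTG vs ACG ✗; k=4: CGTG vs ACGG ✗; k=5: TCGTG vs ACGGA ✗; k=6: TTCGTG vs ACGGAT ✗; k=7: ATTCGTG vs ACGGATT ✗; k=8: CATTCGTG vs ACGGATTA ✗.
No overlap length from 1 to 8 is perfect, so the longest perfect 3' overlap is 0.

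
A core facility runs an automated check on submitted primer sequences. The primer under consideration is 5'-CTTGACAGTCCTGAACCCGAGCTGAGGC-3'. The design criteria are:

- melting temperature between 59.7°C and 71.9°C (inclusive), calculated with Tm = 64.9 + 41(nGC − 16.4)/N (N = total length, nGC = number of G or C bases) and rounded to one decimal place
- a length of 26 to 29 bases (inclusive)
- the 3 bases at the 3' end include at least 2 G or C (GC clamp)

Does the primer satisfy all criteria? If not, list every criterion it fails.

Base counts: A=6, T=5, G=8, C=9 (length 28).
Tm: Tm = 64.9 + 41·(17 − 16.4)/28 = 65.8°C ✓
length: length 28 ✓
GC clamp: 3' end GGC has 3 G/C ✓

Meets all criteria.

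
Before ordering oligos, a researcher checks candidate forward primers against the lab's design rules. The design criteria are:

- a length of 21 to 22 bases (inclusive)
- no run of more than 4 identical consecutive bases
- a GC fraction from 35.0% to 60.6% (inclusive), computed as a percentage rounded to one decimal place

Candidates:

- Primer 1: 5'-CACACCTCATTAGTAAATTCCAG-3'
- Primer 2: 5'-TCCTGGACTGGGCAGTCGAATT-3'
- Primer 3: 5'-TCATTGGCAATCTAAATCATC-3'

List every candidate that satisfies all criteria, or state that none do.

Primer 2 only.

Primer 1 (23 nt, A=8 T=6 G=2 C=7): length 23, outside 21–22 ✗; longest run = 3 ✓; GC 9/23 = 39.1% ✓ — fails.
Primer 2 (22 nt, A=4 T=6 G=7 C=5): length 22 ✓; longest run = 3 ✓; GC 12/22 = 54.5% ✓ — passes.
Primer 3 (21 nt, A=7 T=7 G=2 C=5): length 21 ✓; longest run = 3 ✓; GC 7/21 = 33.3%, outside 35.0–60.6% ✗ — fails.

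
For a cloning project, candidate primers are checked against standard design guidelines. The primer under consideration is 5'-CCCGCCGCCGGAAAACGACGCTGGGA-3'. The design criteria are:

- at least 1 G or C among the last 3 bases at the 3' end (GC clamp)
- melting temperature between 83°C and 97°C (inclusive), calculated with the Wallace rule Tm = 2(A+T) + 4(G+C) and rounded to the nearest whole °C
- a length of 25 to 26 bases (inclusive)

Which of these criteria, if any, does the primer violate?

Meets all criteria.

Base counts: A=6, T=1, G=9, C=10 (length 26).
GC clamp: 3' end GGA has 2 G/C ✓
Tm: Tm = 2·7 + 4·19 = 90°C ✓
length: length 26 ✓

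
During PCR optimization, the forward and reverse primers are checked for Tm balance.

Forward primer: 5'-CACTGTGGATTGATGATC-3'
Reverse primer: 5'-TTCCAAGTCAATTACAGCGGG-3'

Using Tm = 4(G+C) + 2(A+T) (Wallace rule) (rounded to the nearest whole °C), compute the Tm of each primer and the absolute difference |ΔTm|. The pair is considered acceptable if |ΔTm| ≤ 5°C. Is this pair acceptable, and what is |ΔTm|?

Forward: A=4 T=6 G=5 C=3 → Tm = 2·10 + 4·8 = 52°C.
Reverse: A=6 T=5 G=5 C=5 → Tm = 2·11 + 4·10 = 62°C.
|ΔTm| = |52 − 62| = 10°C, > 5°C.

|ΔTm| = 10°C; the pair is not acceptable.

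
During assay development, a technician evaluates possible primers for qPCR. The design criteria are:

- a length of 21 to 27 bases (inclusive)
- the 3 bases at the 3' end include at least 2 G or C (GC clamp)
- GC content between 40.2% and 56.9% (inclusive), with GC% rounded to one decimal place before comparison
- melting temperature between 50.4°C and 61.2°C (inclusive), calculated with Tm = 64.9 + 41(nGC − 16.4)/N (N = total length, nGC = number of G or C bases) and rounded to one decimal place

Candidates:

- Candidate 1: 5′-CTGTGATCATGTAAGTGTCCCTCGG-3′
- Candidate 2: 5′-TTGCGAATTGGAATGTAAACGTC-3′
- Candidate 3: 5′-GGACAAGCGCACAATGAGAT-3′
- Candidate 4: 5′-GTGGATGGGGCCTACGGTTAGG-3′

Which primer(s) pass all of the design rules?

Candidate 1 only.

Candidate 1 (25 nt, A=4 T=8 G=7 C=6): length 25 ✓; 3' end CGG has 3 G/C ✓; GC 13/25 = 52.0% ✓; Tm = 64.9 + 41·(13 − 16.4)/25 = 59.3°C ✓ — passes.
Candidate 2 (23 nt, A=7 T=7 G=6 C=3): length 23 ✓; 3' end GTC has 2 G/C ✓; GC 9/23 = 39.1%, outside 40.2–56.9% ✗; Tm = 64.9 + 41·(9 − 16.4)/23 = 51.7°C ✓ — fails.
Candidate 3 (20 nt, A=8 T=2 G=6 C=4): length 20, outside 21–27 ✗; 3' end GAT has 1 G/C, need ≥2 ✗; GC 10/20 = 50.0% ✓; Tm = 64.9 + 41·(10 − 16.4)/20 = 51.8°C ✓ — fails.
Candidate 4 (22 nt, A=3 T=5 G=11 C=3): length 22 ✓; 3' end AGG has 2 G/C ✓; GC 14/22 = 63.6%, outside 40.2–56.9% ✗; Tm = 64.9 + 41·(14 − 16.4)/22 = 60.4°C ✓ — fails.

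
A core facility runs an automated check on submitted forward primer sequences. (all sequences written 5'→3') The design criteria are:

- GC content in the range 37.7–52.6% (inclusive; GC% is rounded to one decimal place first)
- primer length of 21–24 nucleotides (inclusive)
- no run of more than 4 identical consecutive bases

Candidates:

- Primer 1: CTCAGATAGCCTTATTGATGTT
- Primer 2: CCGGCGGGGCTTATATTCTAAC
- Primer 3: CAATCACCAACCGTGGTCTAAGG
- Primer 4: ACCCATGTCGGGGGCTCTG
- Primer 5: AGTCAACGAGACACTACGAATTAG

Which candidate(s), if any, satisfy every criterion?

Primer 1 (22 nt, A=5 T=9 G=4 C=4): GC 8/22 = 36.4%, outside 37.7–52.6% ✗; length 22 ✓; longest run = 2 ✓ — fails.
Primer 2 (22 nt, A=4 T=6 G=6 C=6): GC 12/22 = 54.5%, outside 37.7–52.6% ✗; length 22 ✓; longest run = 4 ✓ — fails.
Primer 3 (23 nt, A=7 T=4 G=5 C=7): GC 12/23 = 52.2% ✓; length 23 ✓; longest run = 2 ✓ — passes.
Primer 4 (19 nt, A=2 T=4 G=7 C=6): GC 13/19 = 68.4%, outside 37.7–52.6% ✗; length 19, outside 21–24 ✗; longest run = 5, exceeds 4 ✗ — fails.
Primer 5 (24 nt, A=10 T=4 G=5 C=5): GC 10/24 = 41.7% ✓; length 24 ✓; longest run = 2 ✓ — passes.

Primer 3 and Primer 5.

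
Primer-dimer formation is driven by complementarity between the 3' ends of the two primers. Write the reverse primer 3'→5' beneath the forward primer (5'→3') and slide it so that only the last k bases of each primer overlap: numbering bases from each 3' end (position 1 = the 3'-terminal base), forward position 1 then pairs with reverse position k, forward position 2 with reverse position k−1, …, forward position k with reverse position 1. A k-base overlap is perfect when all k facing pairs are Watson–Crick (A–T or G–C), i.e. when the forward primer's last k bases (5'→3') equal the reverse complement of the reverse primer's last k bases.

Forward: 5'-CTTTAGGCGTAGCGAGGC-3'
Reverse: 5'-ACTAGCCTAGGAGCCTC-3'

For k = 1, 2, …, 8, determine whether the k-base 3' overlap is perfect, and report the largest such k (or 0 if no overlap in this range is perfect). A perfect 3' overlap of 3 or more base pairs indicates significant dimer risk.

Longest perfect overlap: 5 complementary base pairs; significant dimer risk (threshold 3).

Last 8 bases (5'→3') — forward …AGCGAGGC, reverse …GGAGCCTC.
Reverse complement of the reverse primer's last 8 bases: GAGGCTCC; its first k bases are the reverse complement of the reverse primer's last k bases, so a perfect k-base overlap needs the forward primer's last k bases to equal them.
Comparing (forward last k vs required): k=1: C vs G ✗; k=2: GC vs GA ✗; k=3: GGC vs GAG ✗; k=4: AGGC vs GAGG ✗; k=5: GAGGC vs GAGGC ✓; k=6: CGAGGC vs GAGGCT ✗; k=7: GCGAGGC vs GAGGCTC ✗; k=8: AGCGAGGC vs GAGGCTCC ✗.
Only k = 5 is perfect, so the longest perfect 3' overlap is 5.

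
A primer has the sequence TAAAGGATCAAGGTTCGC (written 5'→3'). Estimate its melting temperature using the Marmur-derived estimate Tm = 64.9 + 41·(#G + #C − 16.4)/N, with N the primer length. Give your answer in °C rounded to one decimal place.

Base counts: A=6, T=4, G=5, C=3; G+C = 8, N = 18.
Tm = 64.9 + 41·(8 − 16.4)/18 = 64.9 + -344.40/18 = 45.8°C.

45.8°C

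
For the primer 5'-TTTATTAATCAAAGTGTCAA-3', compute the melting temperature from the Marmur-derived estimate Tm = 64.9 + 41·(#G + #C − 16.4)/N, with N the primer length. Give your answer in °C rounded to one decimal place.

Base counts: A=8, T=8, G=2, C=2; G+C = 4, N = 20.
Tm = 64.9 + 41·(4 − 16.4)/20 = 64.9 + -508.40/20 = 39.5°C.

39.5°C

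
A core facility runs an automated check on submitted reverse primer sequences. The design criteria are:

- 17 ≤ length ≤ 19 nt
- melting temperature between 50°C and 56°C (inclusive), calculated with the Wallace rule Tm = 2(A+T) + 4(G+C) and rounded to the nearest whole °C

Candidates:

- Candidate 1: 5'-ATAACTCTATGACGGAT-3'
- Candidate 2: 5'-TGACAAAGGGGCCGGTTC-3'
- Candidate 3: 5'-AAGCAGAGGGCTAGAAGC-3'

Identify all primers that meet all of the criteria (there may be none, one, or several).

Candidate 1 (17 nt, A=6 T=5 G=3 C=3): length 17 ✓; Tm = 2·11 + 4·6 = 46°C, outside 50–56°C ✗ — fails.
Candidate 2 (18 nt, A=4 T=3 G=7 C=4): length 18 ✓; Tm = 2·7 + 4·11 = 58°C, outside 50–56°C ✗ — fails.
Candidate 3 (18 nt, A=7 T=1 G=7 C=3): length 18 ✓; Tm = 2·8 + 4·10 = 56°C ✓ — passes.

Candidate 3 only.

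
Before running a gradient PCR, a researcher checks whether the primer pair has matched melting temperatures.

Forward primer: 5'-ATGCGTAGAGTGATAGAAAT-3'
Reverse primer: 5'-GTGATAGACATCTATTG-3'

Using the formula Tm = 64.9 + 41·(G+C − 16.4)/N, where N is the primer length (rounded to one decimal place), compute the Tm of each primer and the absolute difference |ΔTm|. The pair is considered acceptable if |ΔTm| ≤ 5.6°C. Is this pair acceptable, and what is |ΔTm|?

|ΔTm| = 5.8°C; the pair is not acceptable.

Forward: G+C = 7, N = 20 → Tm = 64.9 + 41·(7 − 16.4)/20 = 45.6°C.
Reverse: G+C = 6, N = 17 → Tm = 64.9 + 41·(6 − 16.4)/17 = 39.8°C.
|ΔTm| = |45.6 − 39.8| = 5.8°C, > 5.6°C.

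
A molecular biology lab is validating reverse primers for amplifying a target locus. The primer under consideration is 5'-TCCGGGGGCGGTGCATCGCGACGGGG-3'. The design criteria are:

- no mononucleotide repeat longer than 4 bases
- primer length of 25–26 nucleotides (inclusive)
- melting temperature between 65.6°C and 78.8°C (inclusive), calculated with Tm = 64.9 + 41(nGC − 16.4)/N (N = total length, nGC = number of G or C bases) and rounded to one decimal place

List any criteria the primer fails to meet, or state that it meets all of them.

Fails: homopolymer run.

Base counts: A=2, T=3, G=14, C=7 (length 26).
homopolymer run: longest run = 5, exceeds 4 ✗
length: length 26 ✓
Tm: Tm = 64.9 + 41·(21 − 16.4)/26 = 72.2°C ✓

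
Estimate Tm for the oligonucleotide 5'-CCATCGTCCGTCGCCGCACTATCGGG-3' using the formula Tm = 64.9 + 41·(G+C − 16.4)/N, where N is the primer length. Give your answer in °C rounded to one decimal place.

Base counts: A=3, T=5, G=7, C=11; G+C = 18, N = 26.
Tm = 64.9 + 41·(18 − 16.4)/26 = 64.9 + 65.60/26 = 67.4°C.

67.4°C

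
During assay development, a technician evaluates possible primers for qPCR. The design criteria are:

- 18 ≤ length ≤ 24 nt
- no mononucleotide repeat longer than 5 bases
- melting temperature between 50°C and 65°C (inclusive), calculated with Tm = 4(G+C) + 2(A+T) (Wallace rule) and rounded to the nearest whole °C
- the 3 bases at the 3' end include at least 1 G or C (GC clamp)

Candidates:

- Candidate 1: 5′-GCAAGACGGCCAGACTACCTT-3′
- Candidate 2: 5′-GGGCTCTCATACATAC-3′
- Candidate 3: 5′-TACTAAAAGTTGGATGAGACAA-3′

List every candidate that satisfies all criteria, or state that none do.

Candidate 1 (21 nt, A=6 T=3 G=5 C=7): length 21 ✓; longest run = 2 ✓; Tm = 2·9 + 4·12 = 66°C, outside 50–65°C ✗; 3' end CTT has 1 G/C ✓ — fails.
Candidate 2 (16 nt, A=4 T=4 G=3 C=5): length 16, outside 18–24 ✗; longest run = 3 ✓; Tm = 2·8 + 4·8 = 48°C, outside 50–65°C ✗; 3' end TAC has 1 G/C ✓ — fails.
Candidate 3 (22 nt, A=10 T=5 G=5 C=2): length 22 ✓; longest run = 4 ✓; Tm = 2·15 + 4·7 = 58°C ✓; 3' end CAA has 1 G/C ✓ — passes.

Candidate 3 only.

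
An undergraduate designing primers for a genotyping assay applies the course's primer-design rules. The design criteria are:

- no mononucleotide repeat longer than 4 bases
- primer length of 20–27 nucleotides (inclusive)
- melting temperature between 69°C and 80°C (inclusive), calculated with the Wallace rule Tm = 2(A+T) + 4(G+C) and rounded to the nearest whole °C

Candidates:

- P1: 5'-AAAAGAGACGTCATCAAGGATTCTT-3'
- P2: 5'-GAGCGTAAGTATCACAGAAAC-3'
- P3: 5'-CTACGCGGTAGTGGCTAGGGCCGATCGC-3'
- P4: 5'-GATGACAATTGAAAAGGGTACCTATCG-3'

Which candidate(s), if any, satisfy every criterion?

P1 (25 nt, A=10 T=6 G=5 C=4): longest run = 4 ✓; length 25 ✓; Tm = 2·16 + 4·9 = 68°C, outside 69–80°C ✗ — fails.
P2 (21 nt, A=9 T=3 G=5 C=4): longest run = 3 ✓; length 21 ✓; Tm = 2·12 + 4·9 = 60°C, outside 69–80°C ✗ — fails.
P3 (28 nt, A=4 T=5 G=11 C=8): longest run = 3 ✓; length 28, outside 20–27 ✗; Tm = 2·9 + 4·19 = 94°C, outside 69–80°C ✗ — fails.
P4 (27 nt, A=10 T=6 G=7 C=4): longest run = 4 ✓; length 27 ✓; Tm = 2·16 + 4·11 = 76°C ✓ — passes.

P4 only.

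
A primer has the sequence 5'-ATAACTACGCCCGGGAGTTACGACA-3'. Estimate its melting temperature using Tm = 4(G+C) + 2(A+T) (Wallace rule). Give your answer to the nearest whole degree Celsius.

76°C

Base counts: A=8, T=4, G=6, C=7 (length 25).
Tm = 2·(8+4) + 4·(6+7) = 2·12 + 4·13 = 24 + 52 = 76°C.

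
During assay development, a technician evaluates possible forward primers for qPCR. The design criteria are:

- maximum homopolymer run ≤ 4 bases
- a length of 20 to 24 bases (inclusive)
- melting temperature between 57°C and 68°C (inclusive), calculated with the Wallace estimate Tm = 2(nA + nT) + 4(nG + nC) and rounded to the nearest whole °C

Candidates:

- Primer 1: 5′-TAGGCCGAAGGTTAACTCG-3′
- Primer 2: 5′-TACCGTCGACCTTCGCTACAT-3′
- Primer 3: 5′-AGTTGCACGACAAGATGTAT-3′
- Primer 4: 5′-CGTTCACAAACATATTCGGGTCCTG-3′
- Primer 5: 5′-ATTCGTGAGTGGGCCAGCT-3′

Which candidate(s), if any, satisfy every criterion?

Primer 1 (19 nt, A=5 T=4 G=6 C=4): longest run = 2 ✓; length 19, outside 20–24 ✗; Tm = 2·9 + 4·10 = 58°C ✓ — fails.
Primer 2 (21 nt, A=4 T=6 G=3 C=8): longest run = 2 ✓; length 21 ✓; Tm = 2·10 + 4·11 = 64°C ✓ — passes.
Primer 3 (20 nt, A=7 T=5 G=5 C=3): longest run = 2 ✓; length 20 ✓; Tm = 2·12 + 4·8 = 56°C, outside 57–68°C ✗ — fails.
Primer 4 (25 nt, A=6 T=7 G=5 C=7): longest run = 3 ✓; length 25, outside 20–24 ✗; Tm = 2·13 + 4·12 = 74°C, outside 57–68°C ✗ — fails.
Primer 5 (19 nt, A=3 T=5 G=7 C=4): longest run = 3 ✓; length 19, outside 20–24 ✗; Tm = 2·8 + 4·11 = 60°C ✓ — fails.

Primer 2 only.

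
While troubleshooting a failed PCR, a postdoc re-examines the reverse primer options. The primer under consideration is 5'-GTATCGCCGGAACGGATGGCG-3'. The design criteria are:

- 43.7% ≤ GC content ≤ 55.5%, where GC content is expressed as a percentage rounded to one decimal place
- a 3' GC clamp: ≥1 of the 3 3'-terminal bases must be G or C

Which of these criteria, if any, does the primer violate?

Base counts: A=4, T=3, G=9, C=5 (length 21).
GC content: GC 14/21 = 66.7%, outside 43.7–55.5% ✗
GC clamp: 3' end GCG has 3 G/C ✓

Fails: GC content.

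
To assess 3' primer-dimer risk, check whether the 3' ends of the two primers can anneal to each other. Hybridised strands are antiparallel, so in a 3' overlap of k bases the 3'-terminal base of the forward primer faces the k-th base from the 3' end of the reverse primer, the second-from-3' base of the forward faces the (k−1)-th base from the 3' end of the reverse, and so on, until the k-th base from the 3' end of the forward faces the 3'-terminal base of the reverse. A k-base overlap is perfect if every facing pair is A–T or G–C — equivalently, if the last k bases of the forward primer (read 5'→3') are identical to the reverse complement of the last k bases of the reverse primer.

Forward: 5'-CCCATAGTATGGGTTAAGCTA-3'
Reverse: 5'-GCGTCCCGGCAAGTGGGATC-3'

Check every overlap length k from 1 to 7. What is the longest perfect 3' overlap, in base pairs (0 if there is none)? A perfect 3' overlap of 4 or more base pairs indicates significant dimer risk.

Last 7 bases (5'→3') — forward …TAAGCTA, reverse …TGGGATC.
Reverse complement of the reverse primer's last 7 bases: GATCCCA; its first k bases are the reverse complement of the reverse primer's last k bases, so a perfect k-base overlap needs the forward primer's last k bases to equal them.
Comparing (forward last k vs required): k=1: A vs G ✗; k=2: TA vs GA ✗; k=3: CTA vs GAT ✗; k=4: GCTA vs GATC ✗; k=5: AGCTA vs GATCC ✗; k=6: AAGCTA vs GATCCC ✗; k=7: TAAGCTA vs GATCCCA ✗.
No overlap length from 1 to 7 is perfect, so the longest perfect 3' overlap is 0.

Longest perfect overlap: 0 complementary base pairs; below the dimer-risk threshold (threshold 4).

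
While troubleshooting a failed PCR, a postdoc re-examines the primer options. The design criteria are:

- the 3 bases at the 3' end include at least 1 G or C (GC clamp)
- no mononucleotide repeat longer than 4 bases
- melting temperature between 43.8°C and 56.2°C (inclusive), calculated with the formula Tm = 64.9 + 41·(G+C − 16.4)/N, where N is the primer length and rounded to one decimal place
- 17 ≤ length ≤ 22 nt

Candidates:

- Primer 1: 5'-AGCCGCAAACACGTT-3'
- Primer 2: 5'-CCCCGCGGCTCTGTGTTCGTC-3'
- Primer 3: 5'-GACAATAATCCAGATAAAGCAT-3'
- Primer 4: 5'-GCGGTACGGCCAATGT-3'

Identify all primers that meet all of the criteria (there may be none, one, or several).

Primer 3 only.

Primer 1 (15 nt, A=5 T=2 G=3 C=5): 3' end GTT has 1 G/C ✓; longest run = 3 ✓; Tm = 64.9 + 41·(8 − 16.4)/15 = 41.9°C, outside 43.8–56.2°C ✗; length 15, outside 17–22 ✗ — fails.
Primer 2 (21 nt, A=0 T=6 G=6 C=9): 3' end GTC has 2 G/C ✓; longest run = 4 ✓; Tm = 64.9 + 41·(15 − 16.4)/21 = 62.2°C, outside 43.8–56.2°C ✗; length 21 ✓ — fails.
Primer 3 (22 nt, A=11 T=4 G=3 C=4): 3' end CAT has 1 G/C ✓; longest run = 3 ✓; Tm = 64.9 + 41·(7 − 16.4)/22 = 47.4°C ✓; length 22 ✓ — passes.
Primer 4 (16 nt, A=3 T=3 G=6 C=4): 3' end TGT has 1 G/C ✓; longest run = 2 ✓; Tm = 64.9 + 41·(10 − 16.4)/16 = 48.5°C ✓; length 16, outside 17–22 ✗ — fails.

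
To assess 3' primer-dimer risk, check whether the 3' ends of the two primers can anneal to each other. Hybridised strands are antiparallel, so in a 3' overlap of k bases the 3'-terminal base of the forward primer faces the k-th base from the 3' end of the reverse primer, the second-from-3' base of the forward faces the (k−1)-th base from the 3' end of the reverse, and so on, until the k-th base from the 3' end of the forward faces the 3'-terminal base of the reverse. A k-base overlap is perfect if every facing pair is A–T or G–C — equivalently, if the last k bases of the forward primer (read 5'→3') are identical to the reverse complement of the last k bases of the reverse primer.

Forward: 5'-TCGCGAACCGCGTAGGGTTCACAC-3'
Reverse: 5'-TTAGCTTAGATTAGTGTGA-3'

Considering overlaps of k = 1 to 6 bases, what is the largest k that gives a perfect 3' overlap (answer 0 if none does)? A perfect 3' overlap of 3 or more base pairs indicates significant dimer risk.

Last 6 bases (5'→3') — forward …TCACAC, reverse …GTGTGA.
Reverse complement of the reverse primer's last 6 bases: TCACAC; its first k bases are the reverse complement of the reverse primer's last k bases, so a perfect k-base overlap needs the forward primer's last k bases to equal them.
Comparing (forward last k vs required): k=1: C vs T ✗; k=2: AC vs TC ✗; k=3: CAC vs TCA ✗; k=4: ACAC vs TCAC ✗; k=5: CACAC vs TCACA ✗; k=6: TCACAC vs TCACAC ✓.
Only k = 6 is perfect, so the longest perfect 3' overlap is 6.

Longest perfect overlap: 6 complementary base pairs; significant dimer risk (threshold 3).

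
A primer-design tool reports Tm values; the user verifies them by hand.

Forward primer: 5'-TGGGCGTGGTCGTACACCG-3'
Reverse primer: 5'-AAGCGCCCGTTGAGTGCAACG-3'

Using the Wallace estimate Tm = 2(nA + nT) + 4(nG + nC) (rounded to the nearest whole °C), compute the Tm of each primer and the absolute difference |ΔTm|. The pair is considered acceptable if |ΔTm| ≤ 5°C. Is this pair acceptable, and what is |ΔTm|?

Forward: A=2 T=4 G=8 C=5 → Tm = 2·6 + 4·13 = 64°C.
Reverse: A=5 T=3 G=7 C=6 → Tm = 2·8 + 4·13 = 68°C.
|ΔTm| = |64 − 68| = 4°C, ≤ 5°C.

|ΔTm| = 4°C; the pair is acceptable.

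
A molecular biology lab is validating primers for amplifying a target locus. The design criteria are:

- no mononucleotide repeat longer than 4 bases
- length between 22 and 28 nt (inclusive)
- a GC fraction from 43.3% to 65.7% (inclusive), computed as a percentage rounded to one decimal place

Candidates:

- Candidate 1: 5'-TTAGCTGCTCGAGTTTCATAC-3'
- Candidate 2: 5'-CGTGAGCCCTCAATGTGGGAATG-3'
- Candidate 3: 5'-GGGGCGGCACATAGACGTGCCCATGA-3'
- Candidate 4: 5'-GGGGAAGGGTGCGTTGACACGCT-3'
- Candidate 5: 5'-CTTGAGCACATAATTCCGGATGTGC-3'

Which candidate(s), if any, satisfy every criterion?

Candidate 1 (21 nt, A=4 T=8 G=4 C=5): longest run = 3 ✓; length 21, outside 22–28 ✗; GC 9/21 = 42.9%, outside 43.3–65.7% ✗ — fails.
Candidate 2 (23 nt, A=5 T=5 G=8 C=5): longest run = 3 ✓; length 23 ✓; GC 13/23 = 56.5% ✓ — passes.
Candidate 3 (26 nt, A=6 T=3 G=10 C=7): longest run = 4 ✓; length 26 ✓; GC 17/26 = 65.4% ✓ — passes.
Candidate 4 (23 nt, A=4 T=4 G=11 C=4): longest run = 4 ✓; length 23 ✓; GC 15/23 = 65.2% ✓ — passes.
Candidate 5 (25 nt, A=6 T=7 G=6 C=6): longest run = 2 ✓; length 25 ✓; GC 12/25 = 48.0% ✓ — passes.

Candidate 2, Candidate 3, Candidate 4 and Candidate 5.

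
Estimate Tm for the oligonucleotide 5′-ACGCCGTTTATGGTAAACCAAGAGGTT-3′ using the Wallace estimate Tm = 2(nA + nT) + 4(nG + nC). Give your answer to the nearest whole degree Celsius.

Base counts: A=8, T=7, G=7, C=5 (length 27).
Tm = 2·(8+7) + 4·(7+5) = 2·15 + 4·12 = 30 + 48 = 78°C.

78°C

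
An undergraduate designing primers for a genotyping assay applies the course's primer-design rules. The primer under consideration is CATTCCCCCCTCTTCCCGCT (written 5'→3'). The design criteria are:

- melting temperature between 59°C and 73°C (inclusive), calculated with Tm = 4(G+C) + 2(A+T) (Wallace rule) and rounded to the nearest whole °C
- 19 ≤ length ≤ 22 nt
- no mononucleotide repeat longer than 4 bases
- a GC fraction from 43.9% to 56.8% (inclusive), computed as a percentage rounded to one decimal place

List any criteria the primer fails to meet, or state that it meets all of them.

Base counts: A=1, T=6, G=1, C=12 (length 20).
Tm: Tm = 2·7 + 4·13 = 66°C ✓
length: length 20 ✓
homopolymer run: longest run = 6, exceeds 4 ✗
GC content: GC 13/20 = 65.0%, outside 43.9–56.8% ✗

Fails: homopolymer run, GC content.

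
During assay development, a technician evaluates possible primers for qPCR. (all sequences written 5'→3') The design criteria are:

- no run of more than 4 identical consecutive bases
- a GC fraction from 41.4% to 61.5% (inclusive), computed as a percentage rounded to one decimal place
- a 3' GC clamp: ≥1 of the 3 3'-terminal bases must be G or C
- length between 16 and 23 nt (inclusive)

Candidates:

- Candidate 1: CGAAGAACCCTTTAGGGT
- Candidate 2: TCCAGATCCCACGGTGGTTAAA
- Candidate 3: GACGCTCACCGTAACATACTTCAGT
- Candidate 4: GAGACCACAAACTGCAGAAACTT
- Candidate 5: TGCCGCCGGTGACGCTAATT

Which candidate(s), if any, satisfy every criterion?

Candidate 1 and Candidate 4.

Candidate 1 (18 nt, A=5 T=4 G=5 C=4): longest run = 3 ✓; GC 9/18 = 50.0% ✓; 3' end GGT has 2 G/C ✓; length 18 ✓ — passes.
Candidate 2 (22 nt, A=6 T=5 G=5 C=6): longest run = 3 ✓; GC 11/22 = 50.0% ✓; 3' end AAA has 0 G/C, need ≥1 ✗; length 22 ✓ — fails.
Candidate 3 (25 nt, A=7 T=6 G=4 C=8): longest run = 2 ✓; GC 12/25 = 48.0% ✓; 3' end AGT has 1 G/C ✓; length 25, outside 16–23 ✗ — fails.
Candidate 4 (23 nt, A=10 T=3 G=4 C=6): longest run = 3 ✓; GC 10/23 = 43.5% ✓; 3' end CTT has 1 G/C ✓; length 23 ✓ — passes.
Candidate 5 (20 nt, A=3 T=5 G=6 C=6): longest run = 2 ✓; GC 12/20 = 60.0% ✓; 3' end ATT has 0 G/C, need ≥1 ✗; length 20 ✓ — fails.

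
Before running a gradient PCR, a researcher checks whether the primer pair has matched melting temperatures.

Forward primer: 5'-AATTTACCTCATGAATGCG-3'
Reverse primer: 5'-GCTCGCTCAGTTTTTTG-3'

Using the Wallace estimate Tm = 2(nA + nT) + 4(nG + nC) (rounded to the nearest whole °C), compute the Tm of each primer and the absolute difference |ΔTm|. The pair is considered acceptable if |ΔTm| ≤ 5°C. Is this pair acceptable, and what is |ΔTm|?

|ΔTm| = 2°C; the pair is acceptable.

Forward: A=6 T=6 G=3 C=4 → Tm = 2·12 + 4·7 = 52°C.
Reverse: A=1 T=8 G=4 C=4 → Tm = 2·9 + 4·8 = 50°C.
|ΔTm| = |52 − 50| = 2°C, ≤ 5°C.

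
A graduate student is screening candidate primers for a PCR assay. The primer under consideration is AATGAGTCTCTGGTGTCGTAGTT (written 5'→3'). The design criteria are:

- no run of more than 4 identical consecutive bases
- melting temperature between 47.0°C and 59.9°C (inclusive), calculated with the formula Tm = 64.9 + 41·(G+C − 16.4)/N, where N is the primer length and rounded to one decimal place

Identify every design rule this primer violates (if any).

Meets all criteria.

Base counts: A=4, T=9, G=7, C=3 (length 23).
homopolymer run: longest run = 2 ✓
Tm: Tm = 64.9 + 41·(10 − 16.4)/23 = 53.5°C ✓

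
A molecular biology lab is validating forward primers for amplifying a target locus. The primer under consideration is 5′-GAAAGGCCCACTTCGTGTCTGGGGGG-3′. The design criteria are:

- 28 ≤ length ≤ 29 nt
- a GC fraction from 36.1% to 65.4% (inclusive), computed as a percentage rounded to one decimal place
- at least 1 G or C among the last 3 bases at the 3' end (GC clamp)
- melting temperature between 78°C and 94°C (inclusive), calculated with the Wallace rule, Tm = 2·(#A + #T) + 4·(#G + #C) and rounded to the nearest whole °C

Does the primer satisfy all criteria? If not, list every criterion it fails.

Fails: length.

Base counts: A=4, T=5, G=11, C=6 (length 26).
length: length 26, outside 28–29 ✗
GC content: GC 17/26 = 65.4% ✓
GC clamp: 3' end GGG has 3 G/C ✓
Tm: Tm = 2·9 + 4·17 = 86°C ✓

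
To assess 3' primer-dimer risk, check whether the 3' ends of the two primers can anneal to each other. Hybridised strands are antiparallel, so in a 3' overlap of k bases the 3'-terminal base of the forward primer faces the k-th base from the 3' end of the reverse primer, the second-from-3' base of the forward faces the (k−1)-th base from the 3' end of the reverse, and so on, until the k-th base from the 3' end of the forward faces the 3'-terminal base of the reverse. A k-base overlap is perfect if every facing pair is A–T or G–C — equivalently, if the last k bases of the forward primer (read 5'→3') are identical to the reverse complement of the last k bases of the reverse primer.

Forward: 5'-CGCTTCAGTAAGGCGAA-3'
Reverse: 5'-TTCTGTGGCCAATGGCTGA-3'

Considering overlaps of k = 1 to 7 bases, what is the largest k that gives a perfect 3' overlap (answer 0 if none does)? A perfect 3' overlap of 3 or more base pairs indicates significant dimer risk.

Longest perfect overlap: 0 complementary base pairs; below the dimer-risk threshold (threshold 3).

Last 7 bases (5'→3') — forward …AGGCGAA, reverse …TGGCTGA.
Reverse complement of the reverse primer's last 7 bases: TCAGCCA; its first k bases are the reverse complement of the reverse primer's last k bases, so a perfect k-base overlap needs the forward primer's last k bases to equal them.
Comparing (forward last k vs required): k=1: A vs T ✗; k=2: AA vs TC ✗; k=3: GAA vs TCA ✗; k=4: CGAA vs TCAG ✗; k=5: GCGAA vs TCAGC ✗; k=6: GGCGAA vs TCAGCC ✗; k=7: AGGCGAA vs TCAGCCA ✗.
No overlap length from 1 to 7 is perfect, so the longest perfect 3' overlap is 0.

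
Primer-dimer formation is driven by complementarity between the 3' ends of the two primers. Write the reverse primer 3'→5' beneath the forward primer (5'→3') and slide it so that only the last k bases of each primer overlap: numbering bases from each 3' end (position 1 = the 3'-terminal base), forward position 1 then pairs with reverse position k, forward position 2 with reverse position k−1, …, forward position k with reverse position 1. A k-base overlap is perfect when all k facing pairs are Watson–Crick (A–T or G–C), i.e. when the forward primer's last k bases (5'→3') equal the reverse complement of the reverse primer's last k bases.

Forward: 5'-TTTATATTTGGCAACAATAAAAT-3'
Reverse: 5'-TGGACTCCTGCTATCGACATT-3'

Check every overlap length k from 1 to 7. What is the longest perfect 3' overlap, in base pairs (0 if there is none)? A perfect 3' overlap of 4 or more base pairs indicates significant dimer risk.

Last 7 bases (5'→3') — forward …ATAAAAT, reverse …CGACATT.
Reverse complement of the reverse primer's last 7 bases: AATGTCG; its first k bases are the reverse complement of the reverse primer's last k bases, so a perfect k-base overlap needs the forward primer's last k bases to equal them.
Comparing (forward last k vs required): k=1: T vs A ✗; k=2: AT vs AA ✗; k=3: AAT vs AAT ✓; k=4: AAAT vs AATG ✗; k=5: AAAAT vs AATGT ✗; k=6: TAAAAT vs AATGTC ✗; k=7: ATAAAAT vs AATGTCG ✗.
Only k = 3 is perfect, so the longest perfect 3' overlap is 3.

Longest perfect overlap: 3 complementary base pairs; below the dimer-risk threshold (threshold 4).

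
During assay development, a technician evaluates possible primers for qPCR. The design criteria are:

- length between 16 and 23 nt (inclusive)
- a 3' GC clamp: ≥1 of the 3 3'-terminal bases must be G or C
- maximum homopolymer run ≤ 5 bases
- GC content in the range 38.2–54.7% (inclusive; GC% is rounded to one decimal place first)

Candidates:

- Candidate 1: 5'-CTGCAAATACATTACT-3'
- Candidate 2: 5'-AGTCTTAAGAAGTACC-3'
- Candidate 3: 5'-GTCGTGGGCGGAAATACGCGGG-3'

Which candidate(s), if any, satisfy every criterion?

None of the candidates satisfy all criteria.

Candidate 1 (16 nt, A=6 T=5 G=1 C=4): length 16 ✓; 3' end ACT has 1 G/C ✓; longest run = 3 ✓; GC 5/16 = 31.3%, outside 38.2–54.7% ✗ — fails.
Candidate 2 (16 nt, A=6 T=4 G=3 C=3): length 16 ✓; 3' end ACC has 2 G/C ✓; longest run = 2 ✓; GC 6/16 = 37.5%, outside 38.2–54.7% ✗ — fails.
Candidate 3 (22 nt, A=4 T=3 G=11 C=4): length 22 ✓; 3' end GGG has 3 G/C ✓; longest run = 3 ✓; GC 15/22 = 68.2%, outside 38.2–54.7% ✗ — fails.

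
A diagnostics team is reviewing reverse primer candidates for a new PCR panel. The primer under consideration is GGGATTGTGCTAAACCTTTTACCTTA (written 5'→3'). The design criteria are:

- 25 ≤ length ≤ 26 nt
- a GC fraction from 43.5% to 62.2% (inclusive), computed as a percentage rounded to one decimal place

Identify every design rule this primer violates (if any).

Base counts: A=6, T=10, G=5, C=5 (length 26).
length: length 26 ✓
GC content: GC 10/26 = 38.5%, outside 43.5–62.2% ✗

Fails: GC content.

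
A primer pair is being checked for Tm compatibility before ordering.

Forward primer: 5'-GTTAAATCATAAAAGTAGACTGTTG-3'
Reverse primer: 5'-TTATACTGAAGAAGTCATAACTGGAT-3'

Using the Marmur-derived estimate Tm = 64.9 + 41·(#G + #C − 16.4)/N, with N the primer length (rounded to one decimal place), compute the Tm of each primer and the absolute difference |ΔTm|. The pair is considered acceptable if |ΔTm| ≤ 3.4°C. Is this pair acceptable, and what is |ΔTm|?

|ΔTm| = 2.2°C; the pair is acceptable.

Forward: G+C = 7, N = 25 → Tm = 64.9 + 41·(7 − 16.4)/25 = 49.5°C.
Reverse: G+C = 8, N = 26 → Tm = 64.9 + 41·(8 − 16.4)/26 = 51.7°C.
|ΔTm| = |49.5 − 51.7| = 2.2°C, ≤ 3.4°C.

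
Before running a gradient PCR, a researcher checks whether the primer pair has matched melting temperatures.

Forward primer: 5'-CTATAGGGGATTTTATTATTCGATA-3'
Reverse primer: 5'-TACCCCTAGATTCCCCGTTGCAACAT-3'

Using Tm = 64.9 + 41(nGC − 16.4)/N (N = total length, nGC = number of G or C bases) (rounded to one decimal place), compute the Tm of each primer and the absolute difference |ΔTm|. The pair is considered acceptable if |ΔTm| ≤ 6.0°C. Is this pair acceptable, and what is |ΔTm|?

Forward: G+C = 7, N = 25 → Tm = 64.9 + 41·(7 − 16.4)/25 = 49.5°C.
Reverse: G+C = 13, N = 26 → Tm = 64.9 + 41·(13 − 16.4)/26 = 59.5°C.
|ΔTm| = |49.5 − 59.5| = 10.0°C, > 6.0°C.

|ΔTm| = 10.0°C; the pair is not acceptable.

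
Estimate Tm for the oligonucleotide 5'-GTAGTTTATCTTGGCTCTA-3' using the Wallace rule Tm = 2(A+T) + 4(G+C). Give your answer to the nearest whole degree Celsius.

52°C

Base counts: A=3, T=9, G=4, C=3 (length 19).
Tm = 2·(3+9) + 4·(4+3) = 2·12 + 4·7 = 24 + 28 = 52°C.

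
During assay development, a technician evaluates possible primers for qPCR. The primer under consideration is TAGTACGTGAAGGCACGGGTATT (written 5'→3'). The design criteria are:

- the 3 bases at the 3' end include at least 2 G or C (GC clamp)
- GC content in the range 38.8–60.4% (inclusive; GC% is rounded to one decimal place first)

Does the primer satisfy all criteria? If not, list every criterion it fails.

Base counts: A=6, T=6, G=8, C=3 (length 23).
GC clamp: 3' end ATT has 0 G/C, need ≥2 ✗
GC content: GC 11/23 = 47.8% ✓

Fails: GC clamp.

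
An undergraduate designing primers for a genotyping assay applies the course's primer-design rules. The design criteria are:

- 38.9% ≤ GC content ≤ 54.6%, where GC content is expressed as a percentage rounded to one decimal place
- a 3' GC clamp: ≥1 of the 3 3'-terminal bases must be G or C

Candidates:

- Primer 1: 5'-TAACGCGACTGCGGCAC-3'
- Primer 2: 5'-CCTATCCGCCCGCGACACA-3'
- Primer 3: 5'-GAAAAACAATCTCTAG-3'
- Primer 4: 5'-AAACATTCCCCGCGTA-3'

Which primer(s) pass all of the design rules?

Primer 1 (17 nt, A=4 T=2 G=5 C=6): GC 11/17 = 64.7%, outside 38.9–54.6% ✗; 3' end CAC has 2 G/C ✓ — fails.
Primer 2 (19 nt, A=4 T=2 G=3 C=10): GC 13/19 = 68.4%, outside 38.9–54.6% ✗; 3' end ACA has 1 G/C ✓ — fails.
Primer 3 (16 nt, A=8 T=3 G=2 C=3): GC 5/16 = 31.3%, outside 38.9–54.6% ✗; 3' end TAG has 1 G/C ✓ — fails.
Primer 4 (16 nt, A=5 T=3 G=2 C=6): GC 8/16 = 50.0% ✓; 3' end GTA has 1 G/C ✓ — passes.

Primer 4 only.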